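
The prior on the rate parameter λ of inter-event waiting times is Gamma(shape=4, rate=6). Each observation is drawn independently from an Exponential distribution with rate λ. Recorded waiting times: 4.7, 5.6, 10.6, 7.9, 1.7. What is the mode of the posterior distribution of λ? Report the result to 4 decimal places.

λ̂_MAP = 0.2192

The Exponential(rate=λ) likelihood is ∝ λ^n e^(−λΣtᵢ). Here n = 5 and Σtᵢ = 4.7 + 5.6 + 10.6 + 7.9 + 1.7 = 30.5.
Posterior ∝ λ^3e^(−6λ) · λ^5e^(−30.5λ) = λ^8e^(−36.5λ), i.e. Gamma(9, 36.5).
Mode = (a−1)/b = 8/36.5 ≈ 0.2192.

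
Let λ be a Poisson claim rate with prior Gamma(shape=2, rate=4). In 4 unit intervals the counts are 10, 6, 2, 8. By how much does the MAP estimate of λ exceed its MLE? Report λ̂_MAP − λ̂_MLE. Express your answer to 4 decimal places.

Σxᵢ = 26. Posterior is Gamma(28, 8); MAP = (28−1)/8 = 27/8 ≈ 3.37500.
MLE = x̄ = 26/4 ≈ 6.50000.
Difference = 27/8 − 26/4 = -25/8 ≈ -3.1250.

MAP − MLE = -3.1250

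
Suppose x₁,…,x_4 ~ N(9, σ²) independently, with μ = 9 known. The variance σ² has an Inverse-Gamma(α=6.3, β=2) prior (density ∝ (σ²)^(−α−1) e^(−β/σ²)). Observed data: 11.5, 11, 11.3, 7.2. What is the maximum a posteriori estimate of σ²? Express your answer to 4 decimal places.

Sum of squared deviations about the known mean: SS = (11.5−9)² + (11−9)² + (11.3−9)² + (7.2−9)² = 18.78.
The Normal likelihood contributes (σ²)^(−n/2) exp(−SS/(2σ²)), so the posterior is Inverse-Gamma(α + n/2, β + SS/2) = Inverse-Gamma(8.3, 11.39).
The mode of Inverse-Gamma(a, b) is b/(a+1) = 11.39/9.3 ≈ 1.2247.

σ̂²_MAP = 1.2247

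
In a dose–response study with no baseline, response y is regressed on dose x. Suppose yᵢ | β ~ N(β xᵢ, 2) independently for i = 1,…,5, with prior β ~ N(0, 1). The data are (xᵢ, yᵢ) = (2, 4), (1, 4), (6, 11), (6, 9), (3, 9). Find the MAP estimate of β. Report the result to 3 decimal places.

log p(β | y) = −Σ(yᵢ − βxᵢ)²/(2·2) − β²/(2·1) + const.
Setting the derivative to zero: Σxᵢ(yᵢ − βxᵢ)/2 − β/1 = 0, so β = Σxᵢyᵢ / (Σxᵢ² + σ²/τ²).
Σxᵢyᵢ = 2·4 + 1·4 + 6·11 + 6·9 + 3·9 = 159; Σxᵢ² = 86; σ²/τ² = 2.
β̂_MAP = 159 / (86 + 2) = 159/88 ≈ 1.807.

β̂_MAP = 1.807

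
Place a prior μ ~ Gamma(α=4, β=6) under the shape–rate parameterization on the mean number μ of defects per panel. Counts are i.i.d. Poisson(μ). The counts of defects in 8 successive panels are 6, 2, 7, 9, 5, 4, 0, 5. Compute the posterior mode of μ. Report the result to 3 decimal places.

μ̂_MAP = 2.929

Σxᵢ = 6+2+7+9+5+4+0+5 = 38, with n = 8.
Posterior ∝ μ^3e^(−6μ) · μ^38e^(−8μ) = μ^41e^(−14μ), i.e. Gamma(shape=42, rate=14).
The mode of a Gamma(a, b) with a ≥ 1 (shape–rate) is (a−1)/b = 41/14 ≈ 2.929.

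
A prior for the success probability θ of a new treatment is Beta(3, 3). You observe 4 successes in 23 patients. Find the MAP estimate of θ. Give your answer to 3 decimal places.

Prior: Beta(3, 3).
Data: 4 successes in 23 trials. The binomial likelihood contributes θ^4(1−θ)^19, so the posterior is Beta(3+4, 3+19) = Beta(7, 22).
For Beta(a, b) with a, b > 1 the mode is (a−1)/(a+b−2) = 6/27 ≈ 0.222.

θ̂_MAP = 0.222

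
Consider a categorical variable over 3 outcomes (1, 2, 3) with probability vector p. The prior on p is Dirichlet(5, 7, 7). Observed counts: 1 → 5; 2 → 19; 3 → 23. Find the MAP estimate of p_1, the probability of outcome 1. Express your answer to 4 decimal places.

MAP estimate: 0.1429

The posterior is Dirichlet(αᵢ + nᵢ) = Dirichlet(10, 26, 30).
For a Dirichlet(a₁,…,a_K) with all aᵢ > 1, the mode has j-th component (aⱼ − 1)/(Σaᵢ − K).
Here Σaᵢ = 66 and K = 3, so p_1 = (10 − 1)/(66 − 3) = 9/63 ≈ 0.1429.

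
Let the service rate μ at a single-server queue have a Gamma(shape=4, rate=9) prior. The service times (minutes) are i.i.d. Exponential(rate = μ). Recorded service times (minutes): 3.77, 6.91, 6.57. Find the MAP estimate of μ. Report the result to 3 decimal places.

μ̂_MAP = 0.229

The Exponential(rate=μ) likelihood is ∝ μ^n e^(−μΣtᵢ). Here n = 3 and Σtᵢ = 3.77 + 6.91 + 6.57 = 17.25.
Posterior ∝ μ^3e^(−9μ) · μ^3e^(−17.25μ) = μ^6e^(−26.25μ), i.e. Gamma(7, 26.25).
Mode = (a−1)/b = 6/26.25 ≈ 0.229.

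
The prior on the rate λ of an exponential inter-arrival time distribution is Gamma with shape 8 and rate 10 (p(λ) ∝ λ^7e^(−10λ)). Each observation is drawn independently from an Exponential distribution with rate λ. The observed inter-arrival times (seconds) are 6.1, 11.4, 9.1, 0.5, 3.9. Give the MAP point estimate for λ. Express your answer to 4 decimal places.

The Exponential(rate=λ) likelihood is ∝ λ^n e^(−λΣtᵢ). Here n = 5 and Σtᵢ = 6.1 + 11.4 + 9.1 + 0.5 + 3.9 = 31.
Posterior ∝ λ^7e^(−10λ) · λ^5e^(−31λ) = λ^12e^(−41λ), i.e. Gamma(13, 41).
Mode = (a−1)/b = 12/41 ≈ 0.2927.

λ̂_MAP = 0.2927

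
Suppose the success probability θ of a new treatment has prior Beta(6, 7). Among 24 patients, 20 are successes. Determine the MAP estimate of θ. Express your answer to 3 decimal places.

Prior: Beta(6, 7).
Data: 20 successes in 24 trials. The binomial likelihood contributes θ^20(1−θ)^4, so the posterior is Beta(6+20, 7+4) = Beta(26, 11).
For Beta(a, b) with a, b > 1 the mode is (a−1)/(a+b−2) = 25/35 ≈ 0.714.

θ̂_MAP = 0.714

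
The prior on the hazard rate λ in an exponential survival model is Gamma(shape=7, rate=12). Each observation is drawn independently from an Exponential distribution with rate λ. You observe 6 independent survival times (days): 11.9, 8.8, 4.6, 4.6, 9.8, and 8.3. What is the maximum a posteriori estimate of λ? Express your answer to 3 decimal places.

The Exponential(rate=λ) likelihood is ∝ λ^n e^(−λΣtᵢ). Here n = 6 and Σtᵢ = 11.9 + 8.8 + 4.6 + 4.6 + 9.8 + 8.3 = 48.
Posterior ∝ λ^6e^(−12λ) · λ^6e^(−48λ) = λ^12e^(−60λ), i.e. Gamma(13, 60).
Mode = (a−1)/b = 12/60 ≈ 0.200.

λ̂_MAP = 0.200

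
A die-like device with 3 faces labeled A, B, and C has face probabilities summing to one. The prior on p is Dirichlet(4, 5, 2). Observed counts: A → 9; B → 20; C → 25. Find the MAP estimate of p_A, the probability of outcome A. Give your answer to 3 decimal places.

MAP estimate of p_A = 0.194

The posterior is Dirichlet(αᵢ + nᵢ) = Dirichlet(13, 25, 27).
For a Dirichlet(a₁,…,a_K) with all aᵢ > 1, the mode has j-th component (aⱼ − 1)/(Σaᵢ − K).
Here Σaᵢ = 65 and K = 3, so p_A = (13 − 1)/(65 − 3) = 12/62 ≈ 0.194.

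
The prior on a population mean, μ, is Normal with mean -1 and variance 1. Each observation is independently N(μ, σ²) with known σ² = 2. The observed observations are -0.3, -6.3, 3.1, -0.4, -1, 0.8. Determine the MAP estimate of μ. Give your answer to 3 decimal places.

n = 6; x̄ = ((-0.3) + (-6.3) + 3.1 + (-0.4) + (-1) + 0.8)/6 = -4.1/6 = -41/60 ≈ -0.6833.
For a Normal prior and Normal likelihood with known variance, the posterior is Normal; its mode equals its mean, the precision-weighted average.
Prior precision 1/σ₀² = 1/1 = 1; data precision n/σ² = 6/2 = 3.
μ̂ = (1·(-1) + 3·(-41/60)) / (1 + 3) = (-3.05)/4 = -0.7625 ≈ -0.763.

μ̂_MAP = -0.763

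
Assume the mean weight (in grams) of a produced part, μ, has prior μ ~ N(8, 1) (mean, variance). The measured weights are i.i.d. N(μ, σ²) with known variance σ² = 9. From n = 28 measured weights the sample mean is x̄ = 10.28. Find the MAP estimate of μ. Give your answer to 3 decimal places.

μ̂_MAP = 9.725

n = 28, x̄ = 10.28.
For a Normal prior and Normal likelihood with known variance, the posterior is Normal; its mode equals its mean, the precision-weighted average.
Prior precision 1/σ₀² = 1/1 = 1; data precision n/σ² = 28/9.
μ̂ = (1·8 + (28/9)·10.28) / (1 + 28/9) = (8996/225)/(37/9) = 8996/925 ≈ 9.725.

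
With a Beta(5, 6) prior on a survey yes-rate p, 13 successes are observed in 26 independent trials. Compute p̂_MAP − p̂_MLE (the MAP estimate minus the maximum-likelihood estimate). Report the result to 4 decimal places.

MAP − MLE = -0.0143

Posterior is Beta(18, 19); MAP = (18−1)/(37−2) = 17/35 ≈ 0.48571.
MLE ignores the prior: p̂_MLE = k/n = 13/26 ≈ 0.50000.
Difference = 17/35 − 13/26 = -1/70 ≈ -0.0143.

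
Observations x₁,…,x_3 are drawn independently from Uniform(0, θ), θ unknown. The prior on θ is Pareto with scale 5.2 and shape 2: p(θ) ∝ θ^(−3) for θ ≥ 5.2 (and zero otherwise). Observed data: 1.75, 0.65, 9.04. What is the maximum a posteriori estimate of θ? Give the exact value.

θ̂_MAP = 9.04

The Uniform(0, θ) likelihood is θ^(−n) for θ ≥ max(xᵢ), zero otherwise. Here max(xᵢ) = 9.04.
Posterior ∝ θ^(−3) · θ^(−3) = θ^(−6) on θ ≥ max(5.2, 9.04) = 9.04.
This density is strictly decreasing in θ, so the posterior mode lies at the lower boundary of the support.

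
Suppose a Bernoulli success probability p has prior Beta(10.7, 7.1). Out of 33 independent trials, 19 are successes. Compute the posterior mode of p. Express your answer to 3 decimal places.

Prior: Beta(10.7, 7.1).
Data: 19 successes in 33 trials. The binomial likelihood contributes p^19(1−p)^14, so the posterior is Beta(10.7+19, 7.1+14) = Beta(29.7, 21.1).
For Beta(a, b) with a, b > 1 the mode is (a−1)/(a+b−2) = 28.7/48.8 ≈ 0.588.

p̂_MAP = 0.588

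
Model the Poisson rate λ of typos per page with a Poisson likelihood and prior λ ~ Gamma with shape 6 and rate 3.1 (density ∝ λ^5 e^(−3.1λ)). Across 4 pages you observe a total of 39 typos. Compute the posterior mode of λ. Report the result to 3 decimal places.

Σxᵢ = 39, n = 4.
Posterior ∝ λ^5e^(−3.1λ) · λ^39e^(−4λ) = λ^44e^(−7.1λ), i.e. Gamma(shape=45, rate=7.1).
The mode of a Gamma(a, b) with a ≥ 1 (shape–rate) is (a−1)/b = 44/7.1 ≈ 6.197.

λ̂_MAP = 6.197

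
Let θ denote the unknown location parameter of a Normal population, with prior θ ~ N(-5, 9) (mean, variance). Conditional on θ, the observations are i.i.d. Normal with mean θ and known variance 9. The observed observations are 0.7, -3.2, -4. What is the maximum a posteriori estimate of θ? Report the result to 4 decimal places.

θ̂_MAP = -2.8750

n = 3; x̄ = (0.7 + (-3.2) + (-4))/3 = -6.5/3 = -13/6 ≈ -2.1667.
For a Normal prior and Normal likelihood with known variance, the posterior is Normal; its mode equals its mean, the precision-weighted average.
Prior precision 1/σ₀² = 1/9; data precision n/σ² = 3/9 = 1/3.
θ̂ = ((1/9)·(-5) + (1/3)·(-13/6)) / (1/9 + 1/3) = (-23/18)/(4/9) = -2.8750.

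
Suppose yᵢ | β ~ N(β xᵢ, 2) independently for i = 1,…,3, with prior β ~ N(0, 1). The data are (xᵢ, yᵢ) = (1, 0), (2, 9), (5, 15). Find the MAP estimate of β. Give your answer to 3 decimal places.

β̂_MAP = 2.906

log p(β | y) = −Σ(yᵢ − βxᵢ)²/(2·2) − β²/(2·1) + const.
Setting the derivative to zero: Σxᵢ(yᵢ − βxᵢ)/2 − β/1 = 0, so β = Σxᵢyᵢ / (Σxᵢ² + σ²/τ²).
Σxᵢyᵢ = 1·0 + 2·9 + 5·15 = 93; Σxᵢ² = 30; σ²/τ² = 2.
β̂_MAP = 93 / (30 + 2) = 93/32 ≈ 2.906.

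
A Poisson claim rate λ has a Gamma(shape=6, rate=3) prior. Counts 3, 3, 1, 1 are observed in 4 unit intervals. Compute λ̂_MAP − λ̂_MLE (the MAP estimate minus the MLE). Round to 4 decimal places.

MAP − MLE = -0.1429

Σxᵢ = 8. Posterior is Gamma(14, 7); MAP = (14−1)/7 = 13/7 ≈ 1.85714.
MLE = x̄ = 8/4 ≈ 2.00000.
Difference = 13/7 − 8/4 = -1/7 ≈ -0.1429.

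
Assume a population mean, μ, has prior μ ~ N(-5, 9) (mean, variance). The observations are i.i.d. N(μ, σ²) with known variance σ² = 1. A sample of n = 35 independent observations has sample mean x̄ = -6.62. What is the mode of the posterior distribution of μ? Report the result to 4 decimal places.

μ̂_MAP = -6.6149

n = 35, x̄ = -6.62.
For a Normal prior and Normal likelihood with known variance, the posterior is Normal; its mode equals its mean, the precision-weighted average.
Prior precision 1/σ₀² = 1/9; data precision n/σ² = 35/1 = 35.
μ̂ = ((1/9)·(-5) + 35·(-6.62)) / (1/9 + 35) = (-20903/90)/(316/9) = -20903/3160 ≈ -6.6149.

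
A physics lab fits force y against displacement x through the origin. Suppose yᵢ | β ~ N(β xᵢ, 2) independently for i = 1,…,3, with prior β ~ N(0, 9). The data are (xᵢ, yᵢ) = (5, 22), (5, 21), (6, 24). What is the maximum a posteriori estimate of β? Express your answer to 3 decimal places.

β̂_MAP = 4.164

log p(β | y) = −Σ(yᵢ − βxᵢ)²/(2·2) − β²/(2·9) + const.
Setting the derivative to zero: Σxᵢ(yᵢ − βxᵢ)/2 − β/9 = 0, so β = Σxᵢyᵢ / (Σxᵢ² + σ²/τ²).
Σxᵢyᵢ = 5·22 + 5·21 + 6·24 = 359; Σxᵢ² = 86; σ²/τ² = 2/9.
β̂_MAP = 359 / (86 + 2/9) = 359/(776/9) = 3231/776 ≈ 4.164.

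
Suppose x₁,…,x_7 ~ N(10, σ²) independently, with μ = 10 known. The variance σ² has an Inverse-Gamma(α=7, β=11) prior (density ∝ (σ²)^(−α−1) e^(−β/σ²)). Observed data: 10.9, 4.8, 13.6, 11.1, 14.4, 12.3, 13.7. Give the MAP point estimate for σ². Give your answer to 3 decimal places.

σ̂²_MAP = 4.450

Sum of squared deviations about the known mean: SS = (10.9−10)² + (4.8−10)² + (13.6−10)² + (11.1−10)² + (14.4−10)² + (12.3−10)² + (13.7−10)² = 80.36.
The Normal likelihood contributes (σ²)^(−n/2) exp(−SS/(2σ²)), so the posterior is Inverse-Gamma(α + n/2, β + SS/2) = Inverse-Gamma(10.5, 51.18).
The mode of Inverse-Gamma(a, b) is b/(a+1) = 51.18/11.5 ≈ 4.450.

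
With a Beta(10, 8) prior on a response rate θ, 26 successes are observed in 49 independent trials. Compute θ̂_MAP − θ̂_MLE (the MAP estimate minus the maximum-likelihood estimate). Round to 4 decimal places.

Posterior is Beta(36, 31); MAP = (36−1)/(67−2) = 35/65 ≈ 0.53846.
MLE ignores the prior: θ̂_MLE = k/n = 26/49 ≈ 0.53061.
Difference = 35/65 − 26/49 = 5/637 ≈ 0.0078.

MAP − MLE = 0.0078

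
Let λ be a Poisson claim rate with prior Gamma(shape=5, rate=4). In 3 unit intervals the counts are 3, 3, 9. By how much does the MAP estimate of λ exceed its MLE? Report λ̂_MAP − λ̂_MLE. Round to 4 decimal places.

Σxᵢ = 15. Posterior is Gamma(20, 7); MAP = (20−1)/7 = 19/7 ≈ 2.71429.
MLE = x̄ = 15/3 ≈ 5.00000.
Difference = 19/7 − 15/3 = -16/7 ≈ -2.2857.

MAP − MLE = -2.2857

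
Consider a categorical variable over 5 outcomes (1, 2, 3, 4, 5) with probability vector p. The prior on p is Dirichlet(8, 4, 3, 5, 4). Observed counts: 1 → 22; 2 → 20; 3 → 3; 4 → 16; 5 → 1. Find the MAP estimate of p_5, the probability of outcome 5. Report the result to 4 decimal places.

MAP estimate: 0.0494

The posterior is Dirichlet(αᵢ + nᵢ) = Dirichlet(30, 24, 6, 21, 5).
For a Dirichlet(a₁,…,a_K) with all aᵢ > 1, the mode has j-th component (aⱼ − 1)/(Σaᵢ − K).
Here Σaᵢ = 86 and K = 5, so p_5 = (5 − 1)/(86 − 5) = 4/81 ≈ 0.0494.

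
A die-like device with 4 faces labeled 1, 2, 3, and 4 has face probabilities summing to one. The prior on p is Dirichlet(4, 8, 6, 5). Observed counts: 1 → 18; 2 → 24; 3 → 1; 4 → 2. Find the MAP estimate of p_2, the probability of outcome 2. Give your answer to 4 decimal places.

MAP estimate: 0.4844

The posterior is Dirichlet(αᵢ + nᵢ) = Dirichlet(22, 32, 7, 7).
For a Dirichlet(a₁,…,a_K) with all aᵢ > 1, the mode has j-th component (aⱼ − 1)/(Σaᵢ − K).
Here Σaᵢ = 68 and K = 4, so p_2 = (32 − 1)/(68 − 4) = 31/64 ≈ 0.4844.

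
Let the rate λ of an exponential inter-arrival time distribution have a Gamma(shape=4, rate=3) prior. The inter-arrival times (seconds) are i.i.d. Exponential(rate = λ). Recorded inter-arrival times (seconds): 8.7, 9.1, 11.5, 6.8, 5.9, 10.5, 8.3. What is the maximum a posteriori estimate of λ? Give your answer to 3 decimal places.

λ̂_MAP = 0.157

The Exponential(rate=λ) likelihood is ∝ λ^n e^(−λΣtᵢ). Here n = 7 and Σtᵢ = 8.7 + 9.1 + 11.5 + 6.8 + 5.9 + 10.5 + 8.3 = 60.8.
Posterior ∝ λ^3e^(−3λ) · λ^7e^(−60.8λ) = λ^10e^(−63.8λ), i.e. Gamma(11, 63.8).
Mode = (a−1)/b = 10/63.8 ≈ 0.157.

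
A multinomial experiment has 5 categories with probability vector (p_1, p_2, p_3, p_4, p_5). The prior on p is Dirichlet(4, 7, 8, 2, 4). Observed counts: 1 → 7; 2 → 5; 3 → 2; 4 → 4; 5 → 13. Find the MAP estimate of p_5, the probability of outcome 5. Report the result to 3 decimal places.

The posterior is Dirichlet(αᵢ + nᵢ) = Dirichlet(11, 12, 10, 6, 17).
For a Dirichlet(a₁,…,a_K) with all aᵢ > 1, the mode has j-th component (aⱼ − 1)/(Σaᵢ − K).
Here Σaᵢ = 56 and K = 5, so p_5 = (17 − 1)/(56 − 5) = 16/51 ≈ 0.314.

MAP estimate: 0.314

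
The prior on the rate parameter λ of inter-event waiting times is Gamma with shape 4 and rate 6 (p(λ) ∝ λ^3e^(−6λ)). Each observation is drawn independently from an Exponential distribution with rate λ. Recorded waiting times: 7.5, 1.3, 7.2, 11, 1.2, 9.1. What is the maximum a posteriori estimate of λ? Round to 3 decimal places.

The Exponential(rate=λ) likelihood is ∝ λ^n e^(−λΣtᵢ). Here n = 6 and Σtᵢ = 7.5 + 1.3 + 7.2 + 11 + 1.2 + 9.1 = 37.3.
Posterior ∝ λ^3e^(−6λ) · λ^6e^(−37.3λ) = λ^9e^(−43.3λ), i.e. Gamma(10, 43.3).
Mode = (a−1)/b = 9/43.3 ≈ 0.208.

λ̂_MAP = 0.208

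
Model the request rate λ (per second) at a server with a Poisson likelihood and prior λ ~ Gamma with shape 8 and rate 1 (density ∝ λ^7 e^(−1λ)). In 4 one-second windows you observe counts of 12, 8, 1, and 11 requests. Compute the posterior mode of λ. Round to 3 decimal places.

λ̂_MAP = 7.800

Σxᵢ = 12+8+1+11 = 32, with n = 4.
Posterior ∝ λ^7e^(−1λ) · λ^32e^(−4λ) = λ^39e^(−5λ), i.e. Gamma(shape=40, rate=5).
The mode of a Gamma(a, b) with a ≥ 1 (shape–rate) is (a−1)/b = 39/5 ≈ 7.800.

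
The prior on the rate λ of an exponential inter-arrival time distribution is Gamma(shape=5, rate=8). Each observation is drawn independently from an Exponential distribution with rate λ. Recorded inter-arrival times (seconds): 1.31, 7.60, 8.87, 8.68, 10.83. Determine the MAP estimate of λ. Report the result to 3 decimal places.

The Exponential(rate=λ) likelihood is ∝ λ^n e^(−λΣtᵢ). Here n = 5 and Σtᵢ = 1.31 + 7.60 + 8.87 + 8.68 + 10.83 = 37.29.
Posterior ∝ λ^4e^(−8λ) · λ^5e^(−37.29λ) = λ^9e^(−45.29λ), i.e. Gamma(10, 45.29).
Mode = (a−1)/b = 9/45.29 ≈ 0.199.

λ̂_MAP = 0.199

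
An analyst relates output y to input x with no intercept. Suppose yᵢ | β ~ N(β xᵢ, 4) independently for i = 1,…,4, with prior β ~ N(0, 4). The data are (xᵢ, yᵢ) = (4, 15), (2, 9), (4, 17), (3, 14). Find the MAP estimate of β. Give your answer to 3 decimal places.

log p(β | y) = −Σ(yᵢ − βxᵢ)²/(2·4) − β²/(2·4) + const.
Setting the derivative to zero: Σxᵢ(yᵢ − βxᵢ)/4 − β/4 = 0, so β = Σxᵢyᵢ / (Σxᵢ² + σ²/τ²).
Σxᵢyᵢ = 4·15 + 2·9 + 4·17 + 3·14 = 188; Σxᵢ² = 45; σ²/τ² = 1.
β̂_MAP = 188 / (45 + 1) = 188/46 ≈ 4.087.

β̂_MAP = 4.087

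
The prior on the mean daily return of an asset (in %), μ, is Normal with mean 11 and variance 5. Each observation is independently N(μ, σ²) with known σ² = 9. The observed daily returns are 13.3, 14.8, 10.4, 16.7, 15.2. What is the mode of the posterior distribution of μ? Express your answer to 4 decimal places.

μ̂_MAP = 13.2647

n = 5; x̄ = (13.3 + 14.8 + 10.4 + 16.7 + 15.2)/5 = 70.4/5 = 14.08.
For a Normal prior and Normal likelihood with known variance, the posterior is Normal; its mode equals its mean, the precision-weighted average.
Prior precision 1/σ₀² = 1/5 = 0.2; data precision n/σ² = 5/9.
μ̂ = (0.2·11 + (5/9)·14.08) / (0.2 + 5/9) = (451/45)/(34/45) = 451/34 ≈ 13.2647.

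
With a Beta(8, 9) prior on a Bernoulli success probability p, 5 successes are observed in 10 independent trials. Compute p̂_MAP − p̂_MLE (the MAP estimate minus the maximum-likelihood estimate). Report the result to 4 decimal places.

MAP − MLE = -0.0200

Posterior is Beta(13, 14); MAP = (13−1)/(27−2) = 12/25 ≈ 0.48000.
MLE ignores the prior: p̂_MLE = k/n = 5/10 ≈ 0.50000.
Difference = 12/25 − 5/10 = -1/50 ≈ -0.0200.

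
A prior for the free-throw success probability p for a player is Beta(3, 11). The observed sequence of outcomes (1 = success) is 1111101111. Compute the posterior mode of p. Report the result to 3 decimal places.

p̂_MAP = 0.500

Prior: Beta(3, 11).
Data: 9 successes in 10 trials (from the sequence). The binomial likelihood contributes p^9(1−p)^1, so the posterior is Beta(3+9, 11+1) = Beta(12, 12).
For Beta(a, b) with a, b > 1 the mode is (a−1)/(a+b−2) = 11/22 ≈ 0.500.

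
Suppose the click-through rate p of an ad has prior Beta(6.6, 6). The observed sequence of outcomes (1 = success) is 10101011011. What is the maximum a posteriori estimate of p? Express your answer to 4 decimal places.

Prior: Beta(6.6, 6).
Data: 7 successes in 11 trials (from the sequence). The binomial likelihood contributes p^7(1−p)^4, so the posterior is Beta(6.6+7, 6+4) = Beta(13.6, 10).
For Beta(a, b) with a, b > 1 the mode is (a−1)/(a+b−2) = 12.6/21.6 ≈ 0.5833.

p̂_MAP = 0.5833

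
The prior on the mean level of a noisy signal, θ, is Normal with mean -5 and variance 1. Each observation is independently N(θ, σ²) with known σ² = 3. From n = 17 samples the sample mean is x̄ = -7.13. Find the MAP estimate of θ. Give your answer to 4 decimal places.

n = 17, x̄ = -7.13.
For a Normal prior and Normal likelihood with known variance, the posterior is Normal; its mode equals its mean, the precision-weighted average.
Prior precision 1/σ₀² = 1/1 = 1; data precision n/σ² = 17/3.
θ̂ = (1·(-5) + (17/3)·(-7.13)) / (1 + 17/3) = (-13621/300)/(20/3) = -6.8105.

θ̂_MAP = -6.8105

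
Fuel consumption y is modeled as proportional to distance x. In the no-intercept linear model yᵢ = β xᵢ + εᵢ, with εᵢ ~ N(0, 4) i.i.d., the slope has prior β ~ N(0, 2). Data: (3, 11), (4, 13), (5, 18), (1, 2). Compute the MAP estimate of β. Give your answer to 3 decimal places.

β̂_MAP = 3.340

log p(β | y) = −Σ(yᵢ − βxᵢ)²/(2·4) − β²/(2·2) + const.
Setting the derivative to zero: Σxᵢ(yᵢ − βxᵢ)/4 − β/2 = 0, so β = Σxᵢyᵢ / (Σxᵢ² + σ²/τ²).
Σxᵢyᵢ = 3·11 + 4·13 + 5·18 + 1·2 = 177; Σxᵢ² = 51; σ²/τ² = 2.
β̂_MAP = 177 / (51 + 2) = 177/53 ≈ 3.340.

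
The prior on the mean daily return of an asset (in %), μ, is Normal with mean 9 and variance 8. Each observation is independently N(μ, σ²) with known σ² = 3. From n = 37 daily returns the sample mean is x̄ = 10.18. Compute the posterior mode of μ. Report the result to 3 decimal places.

n = 37, x̄ = 10.18.
For a Normal prior and Normal likelihood with known variance, the posterior is Normal; its mode equals its mean, the precision-weighted average.
Prior precision 1/σ₀² = 1/8 = 0.125; data precision n/σ² = 37/3.
μ̂ = (0.125·9 + (37/3)·10.18) / (0.125 + 37/3) = (76007/600)/(299/24) = 76007/7475 ≈ 10.168.

μ̂_MAP = 10.168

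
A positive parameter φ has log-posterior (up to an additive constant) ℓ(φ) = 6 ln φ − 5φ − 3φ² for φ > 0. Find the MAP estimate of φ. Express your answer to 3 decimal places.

φ̂_MAP = 0.667

ℓ'(φ) = 6/φ − 5 − 6φ. Setting this to zero and multiplying by φ: 6φ² + 5φ − 6 = 0.
φ = (−5 + √(5² + 4·6·6)) / (2·6) = (−5 + √169) / 12 = (−5 + 13)/12 = 2/3.
ℓ''(φ) = −6/φ² − 6 < 0, confirming a maximum.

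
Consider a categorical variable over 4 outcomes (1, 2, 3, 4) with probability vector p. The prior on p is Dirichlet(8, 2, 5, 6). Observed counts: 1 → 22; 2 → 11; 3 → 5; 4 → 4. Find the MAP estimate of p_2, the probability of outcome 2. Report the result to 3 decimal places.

The posterior is Dirichlet(αᵢ + nᵢ) = Dirichlet(30, 13, 10, 10).
For a Dirichlet(a₁,…,a_K) with all aᵢ > 1, the mode has j-th component (aⱼ − 1)/(Σaᵢ − K).
Here Σaᵢ = 63 and K = 4, so p_2 = (13 − 1)/(63 − 4) = 12/59 ≈ 0.203.

MAP estimate: 0.203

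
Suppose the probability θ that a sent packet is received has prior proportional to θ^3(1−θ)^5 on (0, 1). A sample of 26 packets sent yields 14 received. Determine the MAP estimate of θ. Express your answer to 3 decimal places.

The prior density ∝ θ^3(1−θ)^5 is the kernel of Beta(4, 6).
Data: 14 successes in 26 trials. The binomial likelihood contributes θ^14(1−θ)^12, so the posterior is Beta(4+14, 6+12) = Beta(18, 18).
For Beta(a, b) with a, b > 1 the mode is (a−1)/(a+b−2) = 17/34 ≈ 0.500.

θ̂_MAP = 0.500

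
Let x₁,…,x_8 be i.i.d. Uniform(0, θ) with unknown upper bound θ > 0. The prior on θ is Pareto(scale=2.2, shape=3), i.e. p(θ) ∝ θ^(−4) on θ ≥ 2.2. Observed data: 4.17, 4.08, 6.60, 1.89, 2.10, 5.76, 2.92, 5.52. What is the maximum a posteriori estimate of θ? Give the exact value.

The Uniform(0, θ) likelihood is θ^(−n) for θ ≥ max(xᵢ), zero otherwise. Here max(xᵢ) = 6.60.
Posterior ∝ θ^(−4) · θ^(−8) = θ^(−12) on θ ≥ max(2.2, 6.60) = 6.60.
This density is strictly decreasing in θ, so the posterior mode lies at the lower boundary of the support.

θ̂_MAP = 6.60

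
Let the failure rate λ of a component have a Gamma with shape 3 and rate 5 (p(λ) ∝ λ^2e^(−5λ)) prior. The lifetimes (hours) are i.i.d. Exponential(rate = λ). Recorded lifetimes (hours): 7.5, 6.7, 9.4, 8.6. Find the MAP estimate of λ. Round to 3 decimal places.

λ̂_MAP = 0.161

The Exponential(rate=λ) likelihood is ∝ λ^n e^(−λΣtᵢ). Here n = 4 and Σtᵢ = 7.5 + 6.7 + 9.4 + 8.6 = 32.2.
Posterior ∝ λ^2e^(−5λ) · λ^4e^(−32.2λ) = λ^6e^(−37.2λ), i.e. Gamma(7, 37.2).
Mode = (a−1)/b = 6/37.2 ≈ 0.161.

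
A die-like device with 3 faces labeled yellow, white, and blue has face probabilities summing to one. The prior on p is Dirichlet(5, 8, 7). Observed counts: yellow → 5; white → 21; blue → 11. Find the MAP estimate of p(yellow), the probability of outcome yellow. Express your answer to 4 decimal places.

The posterior is Dirichlet(αᵢ + nᵢ) = Dirichlet(10, 29, 18).
For a Dirichlet(a₁,…,a_K) with all aᵢ > 1, the mode has j-th component (aⱼ − 1)/(Σaᵢ − K).
Here Σaᵢ = 57 and K = 3, so p(yellow) = (10 − 1)/(57 − 3) = 9/54 ≈ 0.1667.

MAP estimate of p(yellow) = 0.1667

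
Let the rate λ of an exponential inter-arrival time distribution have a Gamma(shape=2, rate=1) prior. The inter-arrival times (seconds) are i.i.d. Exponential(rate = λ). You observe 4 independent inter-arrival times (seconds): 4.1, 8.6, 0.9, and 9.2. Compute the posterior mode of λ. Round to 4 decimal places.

The Exponential(rate=λ) likelihood is ∝ λ^n e^(−λΣtᵢ). Here n = 4 and Σtᵢ = 4.1 + 8.6 + 0.9 + 9.2 = 22.8.
Posterior ∝ λe^(−1λ) · λ^4e^(−22.8λ) = λ^5e^(−23.8λ), i.e. Gamma(6, 23.8).
Mode = (a−1)/b = 5/23.8 ≈ 0.2101.

λ̂_MAP = 0.2101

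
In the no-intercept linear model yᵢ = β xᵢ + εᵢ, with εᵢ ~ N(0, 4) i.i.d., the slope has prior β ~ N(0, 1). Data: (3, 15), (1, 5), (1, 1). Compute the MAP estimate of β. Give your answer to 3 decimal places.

β̂_MAP = 3.400

log p(β | y) = −Σ(yᵢ − βxᵢ)²/(2·4) − β²/(2·1) + const.
Setting the derivative to zero: Σxᵢ(yᵢ − βxᵢ)/4 − β/1 = 0, so β = Σxᵢyᵢ / (Σxᵢ² + σ²/τ²).
Σxᵢyᵢ = 3·15 + 1·5 + 1·1 = 51; Σxᵢ² = 11; σ²/τ² = 4.
β̂_MAP = 51 / (11 + 4) = 51/15 ≈ 3.400.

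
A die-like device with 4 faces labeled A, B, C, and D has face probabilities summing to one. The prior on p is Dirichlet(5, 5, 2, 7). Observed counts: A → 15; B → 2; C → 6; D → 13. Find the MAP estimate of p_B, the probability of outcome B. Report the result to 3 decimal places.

The posterior is Dirichlet(αᵢ + nᵢ) = Dirichlet(20, 7, 8, 20).
For a Dirichlet(a₁,…,a_K) with all aᵢ > 1, the mode has j-th component (aⱼ − 1)/(Σaᵢ − K).
Here Σaᵢ = 55 and K = 4, so p_B = (7 − 1)/(55 − 4) = 6/51 ≈ 0.118.

MAP estimate of p_B = 0.118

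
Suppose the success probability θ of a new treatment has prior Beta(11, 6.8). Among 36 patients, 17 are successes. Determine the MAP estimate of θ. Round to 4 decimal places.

Prior: Beta(11, 6.8).
Data: 17 successes in 36 trials. The binomial likelihood contributes θ^17(1−θ)^19, so the posterior is Beta(11+17, 6.8+19) = Beta(28, 25.8).
For Beta(a, b) with a, b > 1 the mode is (a−1)/(a+b−2) = 27/51.8 ≈ 0.5212.

θ̂_MAP = 0.5212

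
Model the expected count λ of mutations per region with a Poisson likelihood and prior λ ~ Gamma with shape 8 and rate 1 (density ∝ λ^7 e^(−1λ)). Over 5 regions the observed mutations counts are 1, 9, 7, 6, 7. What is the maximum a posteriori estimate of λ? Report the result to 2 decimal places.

Σxᵢ = 1+9+7+6+7 = 30, with n = 5.
Posterior ∝ λ^7e^(−1λ) · λ^30e^(−5λ) = λ^37e^(−6λ), i.e. Gamma(shape=38, rate=6).
The mode of a Gamma(a, b) with a ≥ 1 (shape–rate) is (a−1)/b = 37/6 ≈ 6.17.

λ̂_MAP = 6.17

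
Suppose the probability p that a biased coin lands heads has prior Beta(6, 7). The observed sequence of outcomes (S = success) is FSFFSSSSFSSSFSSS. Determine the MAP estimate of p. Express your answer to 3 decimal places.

Prior: Beta(6, 7).
Data: 11 successes in 16 trials (from the sequence). The binomial likelihood contributes p^11(1−p)^5, so the posterior is Beta(6+11, 7+5) = Beta(17, 12).
For Beta(a, b) with a, b > 1 the mode is (a−1)/(a+b−2) = 16/27 ≈ 0.593.

p̂_MAP = 0.593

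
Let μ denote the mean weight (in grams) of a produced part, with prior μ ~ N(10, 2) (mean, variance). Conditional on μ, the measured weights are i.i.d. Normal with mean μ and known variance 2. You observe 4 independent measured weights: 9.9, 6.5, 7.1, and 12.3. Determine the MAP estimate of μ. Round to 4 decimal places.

n = 4; x̄ = (9.9 + 6.5 + 7.1 + 12.3)/4 = 35.8/4 = 8.95.
For a Normal prior and Normal likelihood with known variance, the posterior is Normal; its mode equals its mean, the precision-weighted average.
Prior precision 1/σ₀² = 1/2 = 0.5; data precision n/σ² = 4/2 = 2.
μ̂ = (0.5·10 + 2·8.95) / (0.5 + 2) = 22.9/2.5 = 9.1600.

μ̂_MAP = 9.1600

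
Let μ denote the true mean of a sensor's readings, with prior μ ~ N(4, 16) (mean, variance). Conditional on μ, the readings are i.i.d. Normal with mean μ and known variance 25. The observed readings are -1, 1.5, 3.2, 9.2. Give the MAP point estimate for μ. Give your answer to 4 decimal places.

n = 4; x̄ = ((-1) + 1.5 + 3.2 + 9.2)/4 = 12.9/4 = 3.225.
For a Normal prior and Normal likelihood with known variance, the posterior is Normal; its mode equals its mean, the precision-weighted average.
Prior precision 1/σ₀² = 1/16 = 0.0625; data precision n/σ² = 4/25 = 0.16.
μ̂ = (0.0625·4 + 0.16·3.225) / (0.0625 + 0.16) = 0.766/0.2225 = 1532/445 ≈ 3.4427.

μ̂_MAP = 3.4427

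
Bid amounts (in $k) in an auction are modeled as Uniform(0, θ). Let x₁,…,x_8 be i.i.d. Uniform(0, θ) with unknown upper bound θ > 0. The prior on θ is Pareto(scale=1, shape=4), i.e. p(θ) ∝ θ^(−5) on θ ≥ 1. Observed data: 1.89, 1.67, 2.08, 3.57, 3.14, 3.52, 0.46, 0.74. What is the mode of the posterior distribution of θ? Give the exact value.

The Uniform(0, θ) likelihood is θ^(−n) for θ ≥ max(xᵢ), zero otherwise. Here max(xᵢ) = 3.57.
Posterior ∝ θ^(−5) · θ^(−8) = θ^(−13) on θ ≥ max(1, 3.57) = 3.57.
This density is strictly decreasing in θ, so the posterior mode lies at the lower boundary of the support.

θ̂_MAP = 3.57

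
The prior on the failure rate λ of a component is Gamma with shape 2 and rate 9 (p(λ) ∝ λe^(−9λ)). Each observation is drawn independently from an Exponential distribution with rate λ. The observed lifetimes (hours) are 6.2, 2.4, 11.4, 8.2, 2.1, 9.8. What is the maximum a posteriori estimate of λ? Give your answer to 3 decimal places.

The Exponential(rate=λ) likelihood is ∝ λ^n e^(−λΣtᵢ). Here n = 6 and Σtᵢ = 6.2 + 2.4 + 11.4 + 8.2 + 2.1 + 9.8 = 40.1.
Posterior ∝ λe^(−9λ) · λ^6e^(−40.1λ) = λ^7e^(−49.1λ), i.e. Gamma(8, 49.1).
Mode = (a−1)/b = 7/49.1 ≈ 0.143.

λ̂_MAP = 0.143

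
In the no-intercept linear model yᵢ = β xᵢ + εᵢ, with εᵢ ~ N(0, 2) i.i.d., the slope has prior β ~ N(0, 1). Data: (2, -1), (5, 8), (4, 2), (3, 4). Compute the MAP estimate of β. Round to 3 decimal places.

β̂_MAP = 1.036

log p(β | y) = −Σ(yᵢ − βxᵢ)²/(2·2) − β²/(2·1) + const.
Setting the derivative to zero: Σxᵢ(yᵢ − βxᵢ)/2 − β/1 = 0, so β = Σxᵢyᵢ / (Σxᵢ² + σ²/τ²).
Σxᵢyᵢ = 2·(-1) + 5·8 + 4·2 + 3·4 = 58; Σxᵢ² = 54; σ²/τ² = 2.
β̂_MAP = 58 / (54 + 2) = 58/56 ≈ 1.036.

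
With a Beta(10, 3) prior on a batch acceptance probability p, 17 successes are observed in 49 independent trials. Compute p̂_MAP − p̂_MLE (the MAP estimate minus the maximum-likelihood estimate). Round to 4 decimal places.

Posterior is Beta(27, 35); MAP = (27−1)/(62−2) = 26/60 ≈ 0.43333.
MLE ignores the prior: p̂_MLE = k/n = 17/49 ≈ 0.34694.
Difference = 26/60 − 17/49 = 127/1470 ≈ 0.0864.

MAP − MLE = 0.0864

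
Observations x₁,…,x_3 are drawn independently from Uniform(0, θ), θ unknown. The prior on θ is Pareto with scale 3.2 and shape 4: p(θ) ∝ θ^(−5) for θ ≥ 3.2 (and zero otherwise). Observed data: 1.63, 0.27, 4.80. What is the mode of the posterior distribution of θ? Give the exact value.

θ̂_MAP = 4.80

The Uniform(0, θ) likelihood is θ^(−n) for θ ≥ max(xᵢ), zero otherwise. Here max(xᵢ) = 4.80.
Posterior ∝ θ^(−5) · θ^(−3) = θ^(−8) on θ ≥ max(3.2, 4.80) = 4.80.
This density is strictly decreasing in θ, so the posterior mode lies at the lower boundary of the support.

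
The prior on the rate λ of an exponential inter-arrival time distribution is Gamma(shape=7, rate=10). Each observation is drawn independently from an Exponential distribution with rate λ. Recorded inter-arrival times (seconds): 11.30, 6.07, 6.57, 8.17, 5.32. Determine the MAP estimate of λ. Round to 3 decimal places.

The Exponential(rate=λ) likelihood is ∝ λ^n e^(−λΣtᵢ). Here n = 5 and Σtᵢ = 11.30 + 6.07 + 6.57 + 8.17 + 5.32 = 37.43.
Posterior ∝ λ^6e^(−10λ) · λ^5e^(−37.43λ) = λ^11e^(−47.43λ), i.e. Gamma(12, 47.43).
Mode = (a−1)/b = 11/47.43 ≈ 0.232.

λ̂_MAP = 0.232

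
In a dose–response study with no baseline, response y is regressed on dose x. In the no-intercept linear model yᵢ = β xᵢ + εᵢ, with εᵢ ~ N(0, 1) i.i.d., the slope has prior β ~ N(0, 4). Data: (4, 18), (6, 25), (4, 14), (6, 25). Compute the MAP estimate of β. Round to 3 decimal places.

β̂_MAP = 4.106

log p(β | y) = −Σ(yᵢ − βxᵢ)²/(2·1) − β²/(2·4) + const.
Setting the derivative to zero: Σxᵢ(yᵢ − βxᵢ)/1 − β/4 = 0, so β = Σxᵢyᵢ / (Σxᵢ² + σ²/τ²).
Σxᵢyᵢ = 4·18 + 6·25 + 4·14 + 6·25 = 428; Σxᵢ² = 104; σ²/τ² = 0.25.
β̂_MAP = 428 / (104 + 0.25) = 428/104.25 ≈ 4.106.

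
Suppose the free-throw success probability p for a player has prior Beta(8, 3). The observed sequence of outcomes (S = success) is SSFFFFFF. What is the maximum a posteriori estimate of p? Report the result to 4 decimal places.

Prior: Beta(8, 3).
Data: 2 successes in 8 trials (from the sequence). The binomial likelihood contributes p^2(1−p)^6, so the posterior is Beta(8+2, 3+6) = Beta(10, 9).
For Beta(a, b) with a, b > 1 the mode is (a−1)/(a+b−2) = 9/17 ≈ 0.5294.

p̂_MAP = 0.5294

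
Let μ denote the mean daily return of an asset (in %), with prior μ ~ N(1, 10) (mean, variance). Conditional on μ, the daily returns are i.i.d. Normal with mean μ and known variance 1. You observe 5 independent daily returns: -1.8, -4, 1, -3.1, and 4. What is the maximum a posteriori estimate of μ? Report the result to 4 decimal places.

n = 5; x̄ = ((-1.8) + (-4) + 1 + (-3.1) + 4)/5 = -3.9/5 = -0.78.
For a Normal prior and Normal likelihood with known variance, the posterior is Normal; its mode equals its mean, the precision-weighted average.
Prior precision 1/σ₀² = 1/10 = 0.1; data precision n/σ² = 5/1 = 5.
μ̂ = (0.1·1 + 5·(-0.78)) / (0.1 + 5) = (-3.8)/5.1 = -38/51 ≈ -0.7451.

μ̂_MAP = -0.7451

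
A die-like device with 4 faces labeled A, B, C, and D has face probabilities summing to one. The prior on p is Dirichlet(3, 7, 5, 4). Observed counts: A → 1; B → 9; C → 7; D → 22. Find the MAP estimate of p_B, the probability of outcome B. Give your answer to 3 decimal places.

The posterior is Dirichlet(αᵢ + nᵢ) = Dirichlet(4, 16, 12, 26).
For a Dirichlet(a₁,…,a_K) with all aᵢ > 1, the mode has j-th component (aⱼ − 1)/(Σaᵢ − K).
Here Σaᵢ = 58 and K = 4, so p_B = (16 − 1)/(58 − 4) = 15/54 ≈ 0.278.

MAP estimate of p_B = 0.278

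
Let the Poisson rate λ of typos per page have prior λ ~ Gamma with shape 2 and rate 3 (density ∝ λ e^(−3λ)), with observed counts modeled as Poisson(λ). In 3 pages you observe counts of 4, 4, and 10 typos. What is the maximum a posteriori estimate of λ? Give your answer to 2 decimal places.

Σxᵢ = 4+4+10 = 18, with n = 3.
Posterior ∝ λe^(−3λ) · λ^18e^(−3λ) = λ^19e^(−6λ), i.e. Gamma(shape=20, rate=6).
The mode of a Gamma(a, b) with a ≥ 1 (shape–rate) is (a−1)/b = 19/6 ≈ 3.17.

λ̂_MAP = 3.17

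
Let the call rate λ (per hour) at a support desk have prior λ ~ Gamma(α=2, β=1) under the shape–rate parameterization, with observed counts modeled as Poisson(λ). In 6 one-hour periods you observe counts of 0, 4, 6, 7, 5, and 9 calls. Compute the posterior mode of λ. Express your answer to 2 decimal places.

λ̂_MAP = 4.57

Σxᵢ = 0+4+6+7+5+9 = 31, with n = 6.
Posterior ∝ λe^(−1λ) · λ^31e^(−6λ) = λ^32e^(−7λ), i.e. Gamma(shape=33, rate=7).
The mode of a Gamma(a, b) with a ≥ 1 (shape–rate) is (a−1)/b = 32/7 ≈ 4.57.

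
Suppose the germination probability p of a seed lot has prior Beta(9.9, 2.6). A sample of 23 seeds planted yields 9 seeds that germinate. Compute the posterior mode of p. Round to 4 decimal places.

Prior: Beta(9.9, 2.6).
Data: 9 successes in 23 trials. The binomial likelihood contributes p^9(1−p)^14, so the posterior is Beta(9.9+9, 2.6+14) = Beta(18.9, 16.6).
For Beta(a, b) with a, b > 1 the mode is (a−1)/(a+b−2) = 17.9/33.5 ≈ 0.5343.

p̂_MAP = 0.5343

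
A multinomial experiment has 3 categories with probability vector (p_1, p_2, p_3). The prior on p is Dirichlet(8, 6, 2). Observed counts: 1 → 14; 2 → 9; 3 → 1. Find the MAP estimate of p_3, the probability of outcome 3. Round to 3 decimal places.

The posterior is Dirichlet(αᵢ + nᵢ) = Dirichlet(22, 15, 3).
For a Dirichlet(a₁,…,a_K) with all aᵢ > 1, the mode has j-th component (aⱼ − 1)/(Σaᵢ − K).
Here Σaᵢ = 40 and K = 3, so p_3 = (3 − 1)/(40 − 3) = 2/37 ≈ 0.054.

MAP estimate: 0.054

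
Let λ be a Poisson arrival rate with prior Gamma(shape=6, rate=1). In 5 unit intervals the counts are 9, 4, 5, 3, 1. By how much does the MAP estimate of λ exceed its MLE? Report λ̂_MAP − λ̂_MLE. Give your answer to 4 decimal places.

Σxᵢ = 22. Posterior is Gamma(28, 6); MAP = (28−1)/6 = 27/6 ≈ 4.50000.
MLE = x̄ = 22/5 ≈ 4.40000.
Difference = 27/6 − 22/5 = 1/10 ≈ 0.1000.

MAP − MLE = 0.1000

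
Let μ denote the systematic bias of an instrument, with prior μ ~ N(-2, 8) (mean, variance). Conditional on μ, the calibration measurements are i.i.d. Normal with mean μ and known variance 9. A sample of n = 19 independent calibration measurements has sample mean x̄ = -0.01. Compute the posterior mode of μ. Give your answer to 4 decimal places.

μ̂_MAP = -0.1212

n = 19, x̄ = -0.01.
For a Normal prior and Normal likelihood with known variance, the posterior is Normal; its mode equals its mean, the precision-weighted average.
Prior precision 1/σ₀² = 1/8 = 0.125; data precision n/σ² = 19/9.
μ̂ = (0.125·(-2) + (19/9)·(-0.01)) / (0.125 + 19/9) = (-61/225)/(161/72) = -488/4025 ≈ -0.1212.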